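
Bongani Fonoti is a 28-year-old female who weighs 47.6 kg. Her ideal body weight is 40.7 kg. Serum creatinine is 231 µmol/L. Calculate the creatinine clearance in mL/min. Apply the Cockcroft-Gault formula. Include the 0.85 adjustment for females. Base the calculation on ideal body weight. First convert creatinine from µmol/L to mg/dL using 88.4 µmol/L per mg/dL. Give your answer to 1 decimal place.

20.6 mL/min

SCr = 231 / 88.4 = 2.613 mg/dL
CrCl = (140 − 28) × 40.7 / (72 × 2.613) × 0.85 = 4558.4 / 188.14 × 0.85 ≈ 20.6 mL/min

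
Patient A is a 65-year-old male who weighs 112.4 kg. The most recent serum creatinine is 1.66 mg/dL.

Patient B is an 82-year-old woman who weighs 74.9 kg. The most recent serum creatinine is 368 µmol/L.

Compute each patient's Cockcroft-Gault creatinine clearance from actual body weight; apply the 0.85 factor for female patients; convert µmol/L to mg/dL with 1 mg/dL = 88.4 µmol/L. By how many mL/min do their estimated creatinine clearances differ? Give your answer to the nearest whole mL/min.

Patient A: CrCl = (140 − 65) × 112.4 / (72 × 1.66) = 8430.0 / 119.52 ≈ 70.5 mL/min
Patient B: SCr = 368 / 88.4 = 4.163 mg/dL
Patient B: CrCl = (140 − 82) × 74.9 / (72 × 4.163) × 0.85 = 4344.2 / 299.74 × 0.85 ≈ 12.3 mL/min
|70.5 − 12.3| = 58.2 mL/min

58 mL/min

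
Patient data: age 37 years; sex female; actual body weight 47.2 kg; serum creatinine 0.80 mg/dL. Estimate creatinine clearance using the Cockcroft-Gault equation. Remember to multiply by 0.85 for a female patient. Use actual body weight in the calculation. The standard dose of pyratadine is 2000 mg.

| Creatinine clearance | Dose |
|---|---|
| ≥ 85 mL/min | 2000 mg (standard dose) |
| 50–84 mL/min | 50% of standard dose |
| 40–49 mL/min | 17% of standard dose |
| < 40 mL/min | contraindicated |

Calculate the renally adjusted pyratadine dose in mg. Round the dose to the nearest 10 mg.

1000 mg

CrCl = (140 − 37) × 47.2 / (72 × 0.8) × 0.85 = 4861.6 / 57.60 × 0.85 ≈ 71.7 mL/min
CrCl ≈ 72 mL/min → bracket 50–84 mL/min.
50% of 2000 mg = 1000 mg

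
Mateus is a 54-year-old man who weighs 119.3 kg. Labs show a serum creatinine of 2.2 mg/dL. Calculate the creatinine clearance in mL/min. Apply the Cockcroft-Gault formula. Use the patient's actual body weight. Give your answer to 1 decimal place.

CrCl = (140 − 54) × 119.3 / (72 × 2.2) = 10259.8 / 158.40 ≈ 64.8 mL/min

64.8 mL/min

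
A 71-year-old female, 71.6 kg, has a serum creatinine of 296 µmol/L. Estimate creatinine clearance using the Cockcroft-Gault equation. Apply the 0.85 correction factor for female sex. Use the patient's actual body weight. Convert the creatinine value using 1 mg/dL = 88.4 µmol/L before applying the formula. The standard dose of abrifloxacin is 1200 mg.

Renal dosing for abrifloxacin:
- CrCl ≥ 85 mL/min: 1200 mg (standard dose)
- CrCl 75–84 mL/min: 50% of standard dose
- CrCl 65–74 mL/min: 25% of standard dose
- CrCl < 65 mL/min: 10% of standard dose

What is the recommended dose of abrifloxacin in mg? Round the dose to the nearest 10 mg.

SCr = 296 / 88.4 = 3.348 mg/dL
CrCl = (140 − 71) × 71.6 / (72 × 3.348) × 0.85 = 4940.4 / 241.06 × 0.85 ≈ 17.4 mL/min
CrCl ≈ 17 mL/min → bracket < 65 mL/min.
10% of 1200 mg = 120 mg

120 mg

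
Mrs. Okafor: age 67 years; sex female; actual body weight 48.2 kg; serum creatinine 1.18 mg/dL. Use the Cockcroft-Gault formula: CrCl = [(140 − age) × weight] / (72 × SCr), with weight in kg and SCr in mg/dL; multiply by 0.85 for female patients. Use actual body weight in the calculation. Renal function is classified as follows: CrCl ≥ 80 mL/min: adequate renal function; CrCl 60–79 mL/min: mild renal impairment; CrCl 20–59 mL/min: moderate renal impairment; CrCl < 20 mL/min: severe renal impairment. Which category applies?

CrCl = (140 − 67) × 48.2 / (72 × 1.18) × 0.85 = 3518.6 / 84.96 × 0.85 ≈ 35.2 mL/min
35 mL/min falls in the 'moderate renal impairment' range.

moderate renal impairment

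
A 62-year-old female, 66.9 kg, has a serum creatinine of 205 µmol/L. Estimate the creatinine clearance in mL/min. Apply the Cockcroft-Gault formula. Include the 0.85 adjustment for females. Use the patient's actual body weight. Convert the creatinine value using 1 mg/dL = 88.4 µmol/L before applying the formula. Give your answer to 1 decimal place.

SCr = 205 / 88.4 = 2.319 mg/dL
CrCl = (140 − 62) × 66.9 / (72 × 2.319) × 0.85 = 5218.2 / 166.97 × 0.85 ≈ 26.6 mL/min

26.6 mL/min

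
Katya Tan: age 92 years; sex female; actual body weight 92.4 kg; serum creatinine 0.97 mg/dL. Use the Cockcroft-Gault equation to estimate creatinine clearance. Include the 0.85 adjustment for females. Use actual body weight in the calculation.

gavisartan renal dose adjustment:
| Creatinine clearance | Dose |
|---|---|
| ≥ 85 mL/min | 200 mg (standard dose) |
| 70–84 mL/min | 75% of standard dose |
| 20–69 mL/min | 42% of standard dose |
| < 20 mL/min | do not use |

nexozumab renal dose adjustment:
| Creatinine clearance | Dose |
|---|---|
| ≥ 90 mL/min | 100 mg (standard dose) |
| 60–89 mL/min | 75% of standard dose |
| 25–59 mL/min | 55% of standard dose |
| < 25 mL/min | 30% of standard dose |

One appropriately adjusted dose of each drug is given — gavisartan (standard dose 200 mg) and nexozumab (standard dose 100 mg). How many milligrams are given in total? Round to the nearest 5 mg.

140 mg

CrCl = (140 − 92) × 92.4 / (72 × 0.97) × 0.85 = 4435.2 / 69.84 × 0.85 ≈ 54.0 mL/min
CrCl ≈ 54 mL/min.
gavisartan: 20–69 mL/min → 42% of 200 mg = 84 mg.
nexozumab: 25–59 mL/min → 55% of 100 mg = 55 mg.
Total = 84 + 55 = 139 mg.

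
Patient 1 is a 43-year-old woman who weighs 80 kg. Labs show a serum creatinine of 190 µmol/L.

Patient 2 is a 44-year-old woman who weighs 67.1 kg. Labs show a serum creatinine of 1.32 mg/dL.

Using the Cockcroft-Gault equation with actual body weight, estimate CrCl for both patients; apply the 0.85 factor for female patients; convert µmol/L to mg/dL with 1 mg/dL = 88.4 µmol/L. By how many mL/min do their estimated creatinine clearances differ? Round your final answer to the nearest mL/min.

15 mL/min

Patient 1: SCr = 190 / 88.4 = 2.149 mg/dL
Patient 1: CrCl = (140 − 43) × 80 / (72 × 2.149) × 0.85 = 7760.0 / 154.73 × 0.85 ≈ 42.6 mL/min
Patient 2: CrCl = (140 − 44) × 67.1 / (72 × 1.32) × 0.85 = 6441.6 / 95.04 × 0.85 ≈ 57.6 mL/min
|42.6 − 57.6| = 15.0 mL/min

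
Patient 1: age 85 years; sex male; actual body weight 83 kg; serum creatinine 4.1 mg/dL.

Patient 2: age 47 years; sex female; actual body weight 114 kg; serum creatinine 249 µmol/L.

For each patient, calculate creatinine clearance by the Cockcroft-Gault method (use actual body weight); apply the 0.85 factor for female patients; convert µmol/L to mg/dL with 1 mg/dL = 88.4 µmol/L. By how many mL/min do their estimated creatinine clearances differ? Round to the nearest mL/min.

Patient 1: CrCl = (140 − 85) × 83 / (72 × 4.1) = 4565.0 / 295.20 ≈ 15.5 mL/min
Patient 2: SCr = 249 / 88.4 = 2.817 mg/dL
Patient 2: CrCl = (140 − 47) × 114 / (72 × 2.817) × 0.85 = 10602.0 / 202.82 × 0.85 ≈ 44.4 mL/min
|15.5 − 44.4| = 28.9 mL/min

29 mL/min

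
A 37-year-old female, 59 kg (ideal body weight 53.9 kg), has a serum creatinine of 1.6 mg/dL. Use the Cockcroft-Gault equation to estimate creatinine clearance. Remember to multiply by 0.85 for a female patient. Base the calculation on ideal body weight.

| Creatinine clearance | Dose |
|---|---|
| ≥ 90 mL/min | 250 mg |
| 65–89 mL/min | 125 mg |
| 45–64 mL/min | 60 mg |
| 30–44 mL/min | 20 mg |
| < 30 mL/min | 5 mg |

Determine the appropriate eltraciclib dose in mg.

CrCl = (140 − 37) × 53.9 / (72 × 1.6) × 0.85 = 5551.7 / 115.20 × 0.85 ≈ 41.0 mL/min
CrCl ≈ 41 mL/min → bracket 30–44 mL/min.
Dose for this bracket: 20 mg.

20 mg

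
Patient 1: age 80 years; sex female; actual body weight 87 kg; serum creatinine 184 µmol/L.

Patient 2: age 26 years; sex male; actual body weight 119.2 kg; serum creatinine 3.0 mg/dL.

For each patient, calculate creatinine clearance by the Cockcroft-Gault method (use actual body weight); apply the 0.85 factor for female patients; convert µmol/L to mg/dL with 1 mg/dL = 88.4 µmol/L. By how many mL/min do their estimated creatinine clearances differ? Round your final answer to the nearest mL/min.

Patient 1: SCr = 184 / 88.4 = 2.081 mg/dL
Patient 1: CrCl = (140 − 80) × 87 / (72 × 2.081) × 0.85 = 5220.0 / 149.83 × 0.85 ≈ 29.6 mL/min
Patient 2: CrCl = (140 − 26) × 119.2 / (72 × 3) = 13588.8 / 216.00 ≈ 62.9 mL/min
|29.6 − 62.9| = 33.3 mL/min

33 mL/min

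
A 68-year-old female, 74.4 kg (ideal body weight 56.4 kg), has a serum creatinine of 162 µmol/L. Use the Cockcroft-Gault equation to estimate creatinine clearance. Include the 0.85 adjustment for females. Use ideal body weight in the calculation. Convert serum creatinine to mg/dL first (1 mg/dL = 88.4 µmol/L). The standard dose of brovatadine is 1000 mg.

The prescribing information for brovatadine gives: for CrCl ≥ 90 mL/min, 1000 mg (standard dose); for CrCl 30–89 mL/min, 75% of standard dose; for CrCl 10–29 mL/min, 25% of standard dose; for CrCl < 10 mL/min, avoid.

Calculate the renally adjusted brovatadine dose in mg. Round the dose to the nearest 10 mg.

250 mg

SCr = 162 / 88.4 = 1.833 mg/dL
CrCl = (140 − 68) × 56.4 / (72 × 1.833) × 0.85 = 4060.8 / 131.98 × 0.85 ≈ 26.2 mL/min
CrCl ≈ 26 mL/min → bracket 10–29 mL/min.
25% of 1000 mg = 250 mg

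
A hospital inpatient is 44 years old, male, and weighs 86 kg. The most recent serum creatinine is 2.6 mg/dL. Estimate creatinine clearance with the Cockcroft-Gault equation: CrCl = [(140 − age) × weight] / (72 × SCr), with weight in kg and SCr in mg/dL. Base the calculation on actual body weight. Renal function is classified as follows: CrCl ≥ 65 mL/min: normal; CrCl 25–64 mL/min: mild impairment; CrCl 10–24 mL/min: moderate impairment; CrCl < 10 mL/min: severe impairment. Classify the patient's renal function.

CrCl = (140 − 44) × 86 / (72 × 2.6) = 8256.0 / 187.20 ≈ 44.1 mL/min
44 mL/min falls in the 'mild impairment' range.

mild impairment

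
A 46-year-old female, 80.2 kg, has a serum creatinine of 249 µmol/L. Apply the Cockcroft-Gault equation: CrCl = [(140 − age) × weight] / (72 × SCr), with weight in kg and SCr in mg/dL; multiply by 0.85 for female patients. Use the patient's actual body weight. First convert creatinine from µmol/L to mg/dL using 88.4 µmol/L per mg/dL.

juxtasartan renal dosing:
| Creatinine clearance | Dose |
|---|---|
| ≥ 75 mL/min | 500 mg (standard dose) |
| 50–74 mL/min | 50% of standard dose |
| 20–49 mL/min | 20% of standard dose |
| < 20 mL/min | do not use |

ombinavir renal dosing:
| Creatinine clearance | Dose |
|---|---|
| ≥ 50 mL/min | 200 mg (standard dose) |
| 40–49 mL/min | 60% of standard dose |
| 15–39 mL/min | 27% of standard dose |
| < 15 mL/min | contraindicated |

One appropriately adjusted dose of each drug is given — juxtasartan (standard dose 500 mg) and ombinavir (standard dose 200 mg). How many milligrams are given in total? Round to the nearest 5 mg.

SCr = 249 / 88.4 = 2.817 mg/dL
CrCl = (140 − 46) × 80.2 / (72 × 2.817) × 0.85 = 7538.8 / 202.82 × 0.85 ≈ 31.6 mL/min
CrCl ≈ 32 mL/min.
juxtasartan: 20–49 mL/min → 20% of 500 mg = 100 mg.
ombinavir: 15–39 mL/min → 27% of 200 mg = 54 mg.
Total = 100 + 54 = 154 mg.

155 mg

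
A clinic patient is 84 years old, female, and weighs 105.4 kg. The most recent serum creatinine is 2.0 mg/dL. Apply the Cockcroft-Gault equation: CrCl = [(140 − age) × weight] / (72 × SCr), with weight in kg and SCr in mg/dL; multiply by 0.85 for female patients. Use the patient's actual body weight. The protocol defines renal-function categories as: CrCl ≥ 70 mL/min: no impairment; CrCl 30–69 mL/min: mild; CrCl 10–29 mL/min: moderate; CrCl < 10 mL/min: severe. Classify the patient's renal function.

CrCl = (140 − 84) × 105.4 / (72 × 2) × 0.85 = 5902.4 / 144.00 × 0.85 ≈ 34.8 mL/min
35 mL/min falls in the 'mild' range.

mild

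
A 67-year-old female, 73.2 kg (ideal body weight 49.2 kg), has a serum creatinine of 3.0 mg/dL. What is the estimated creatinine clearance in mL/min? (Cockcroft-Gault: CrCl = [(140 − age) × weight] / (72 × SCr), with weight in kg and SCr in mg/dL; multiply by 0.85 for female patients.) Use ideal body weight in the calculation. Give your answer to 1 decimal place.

14.1 mL/min

CrCl = (140 − 67) × 49.2 / (72 × 3) × 0.85 = 3591.6 / 216.00 × 0.85 ≈ 14.1 mL/min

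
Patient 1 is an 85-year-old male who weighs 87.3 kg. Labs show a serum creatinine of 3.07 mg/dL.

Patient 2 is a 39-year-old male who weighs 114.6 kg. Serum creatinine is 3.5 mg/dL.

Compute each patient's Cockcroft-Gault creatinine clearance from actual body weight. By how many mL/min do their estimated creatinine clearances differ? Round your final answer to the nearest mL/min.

24 mL/min

Patient 1: CrCl = (140 − 85) × 87.3 / (72 × 3.07) = 4801.5 / 221.04 ≈ 21.7 mL/min
Patient 2: CrCl = (140 − 39) × 114.6 / (72 × 3.5) = 11574.6 / 252.00 ≈ 45.9 mL/min
|21.7 − 45.9| = 24.2 mL/min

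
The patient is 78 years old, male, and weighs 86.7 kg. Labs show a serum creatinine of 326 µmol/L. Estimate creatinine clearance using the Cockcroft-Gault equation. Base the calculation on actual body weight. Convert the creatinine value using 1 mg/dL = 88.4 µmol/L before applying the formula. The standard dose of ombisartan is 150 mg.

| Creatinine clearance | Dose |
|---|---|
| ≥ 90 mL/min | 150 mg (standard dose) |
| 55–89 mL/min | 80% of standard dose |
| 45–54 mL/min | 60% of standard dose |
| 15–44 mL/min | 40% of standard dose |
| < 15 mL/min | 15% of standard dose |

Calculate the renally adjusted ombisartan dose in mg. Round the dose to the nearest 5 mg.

SCr = 326 / 88.4 = 3.688 mg/dL
CrCl = (140 − 78) × 86.7 / (72 × 3.688) = 5375.4 / 265.54 ≈ 20.2 mL/min
CrCl ≈ 20 mL/min → bracket 15–44 mL/min.
40% of 150 mg = 60 mg

60 mg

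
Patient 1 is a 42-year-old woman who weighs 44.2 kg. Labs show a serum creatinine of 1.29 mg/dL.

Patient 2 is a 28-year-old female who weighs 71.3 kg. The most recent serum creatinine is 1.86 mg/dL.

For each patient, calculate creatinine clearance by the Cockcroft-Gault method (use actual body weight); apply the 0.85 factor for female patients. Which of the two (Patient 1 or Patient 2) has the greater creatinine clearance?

Patient 1: CrCl = (140 − 42) × 44.2 / (72 × 1.29) × 0.85 = 4331.6 / 92.88 × 0.85 ≈ 39.6 mL/min
Patient 2: CrCl = (140 − 28) × 71.3 / (72 × 1.86) × 0.85 = 7985.6 / 133.92 × 0.85 ≈ 50.7 mL/min
39.6 vs 50.7 mL/min → Patient 2 is higher.

Patient 2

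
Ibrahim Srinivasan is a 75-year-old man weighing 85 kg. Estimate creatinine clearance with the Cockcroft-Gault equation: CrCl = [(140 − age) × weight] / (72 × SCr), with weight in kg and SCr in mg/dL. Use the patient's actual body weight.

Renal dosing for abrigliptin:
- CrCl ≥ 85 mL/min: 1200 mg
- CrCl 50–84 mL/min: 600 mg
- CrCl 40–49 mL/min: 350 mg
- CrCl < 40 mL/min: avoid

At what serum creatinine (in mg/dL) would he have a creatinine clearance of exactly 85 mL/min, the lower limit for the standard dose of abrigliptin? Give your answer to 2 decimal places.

0.90 mg/dL

Standard dose requires CrCl ≥ 85 mL/min.
Set (140 − 75) × 85 / (72 × SCr) = 85
SCr = (140 − 75) × 85 / (72 × 85) = 0.903 mg/dL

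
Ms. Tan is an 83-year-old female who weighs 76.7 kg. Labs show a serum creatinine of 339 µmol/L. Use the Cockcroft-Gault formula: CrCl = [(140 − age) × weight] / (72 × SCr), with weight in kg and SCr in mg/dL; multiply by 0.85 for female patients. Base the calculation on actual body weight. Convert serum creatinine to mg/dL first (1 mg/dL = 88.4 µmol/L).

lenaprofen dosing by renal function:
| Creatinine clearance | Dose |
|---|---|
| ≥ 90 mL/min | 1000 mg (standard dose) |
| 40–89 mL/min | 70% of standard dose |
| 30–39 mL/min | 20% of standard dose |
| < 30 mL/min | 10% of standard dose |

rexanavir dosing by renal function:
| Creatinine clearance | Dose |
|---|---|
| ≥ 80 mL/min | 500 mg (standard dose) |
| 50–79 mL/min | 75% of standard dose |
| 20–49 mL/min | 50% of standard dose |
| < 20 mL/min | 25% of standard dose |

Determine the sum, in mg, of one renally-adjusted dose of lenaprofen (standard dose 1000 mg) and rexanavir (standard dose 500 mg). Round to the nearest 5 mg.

SCr = 339 / 88.4 = 3.835 mg/dL
CrCl = (140 − 83) × 76.7 / (72 × 3.835) × 0.85 = 4371.9 / 276.12 × 0.85 ≈ 13.5 mL/min
CrCl ≈ 13 mL/min.
lenaprofen: < 30 mL/min → 10% of 1000 mg = 100 mg.
rexanavir: < 20 mL/min → 25% of 500 mg = 125 mg.
Total = 100 + 125 = 225 mg.

225 mg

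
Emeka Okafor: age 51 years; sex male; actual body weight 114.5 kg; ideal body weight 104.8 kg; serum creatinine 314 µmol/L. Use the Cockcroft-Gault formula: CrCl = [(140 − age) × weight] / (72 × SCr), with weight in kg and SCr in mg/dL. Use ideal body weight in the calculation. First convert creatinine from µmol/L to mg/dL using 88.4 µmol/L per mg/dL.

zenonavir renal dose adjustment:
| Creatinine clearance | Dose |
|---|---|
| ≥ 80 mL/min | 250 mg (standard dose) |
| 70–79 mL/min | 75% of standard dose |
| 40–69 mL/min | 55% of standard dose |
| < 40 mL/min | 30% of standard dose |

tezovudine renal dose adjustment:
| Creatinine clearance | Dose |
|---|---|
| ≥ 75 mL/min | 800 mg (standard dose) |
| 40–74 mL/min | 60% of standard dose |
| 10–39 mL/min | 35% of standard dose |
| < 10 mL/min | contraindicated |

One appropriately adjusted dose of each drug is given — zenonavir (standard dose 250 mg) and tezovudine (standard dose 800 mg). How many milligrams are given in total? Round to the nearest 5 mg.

SCr = 314 / 88.4 = 3.552 mg/dL
CrCl = (140 − 51) × 104.8 / (72 × 3.552) = 9327.2 / 255.74 ≈ 36.5 mL/min
CrCl ≈ 36 mL/min.
zenonavir: < 40 mL/min → 30% of 250 mg = 75 mg.
tezovudine: 10–39 mL/min → 35% of 800 mg = 280 mg.
Total = 75 + 280 = 355 mg.

355 mg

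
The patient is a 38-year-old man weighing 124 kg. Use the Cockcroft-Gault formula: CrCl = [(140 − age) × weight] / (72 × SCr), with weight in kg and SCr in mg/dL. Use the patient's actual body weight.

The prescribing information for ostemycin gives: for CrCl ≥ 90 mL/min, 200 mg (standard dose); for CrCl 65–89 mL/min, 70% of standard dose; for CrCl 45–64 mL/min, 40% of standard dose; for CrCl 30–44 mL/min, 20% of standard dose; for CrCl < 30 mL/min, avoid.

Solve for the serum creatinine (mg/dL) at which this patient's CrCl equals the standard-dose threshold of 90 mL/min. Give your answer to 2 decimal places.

Standard dose requires CrCl ≥ 90 mL/min.
Set (140 − 38) × 124 / (72 × SCr) = 90
SCr = (140 − 38) × 124 / (72 × 90) = 1.952 mg/dL

1.95 mg/dL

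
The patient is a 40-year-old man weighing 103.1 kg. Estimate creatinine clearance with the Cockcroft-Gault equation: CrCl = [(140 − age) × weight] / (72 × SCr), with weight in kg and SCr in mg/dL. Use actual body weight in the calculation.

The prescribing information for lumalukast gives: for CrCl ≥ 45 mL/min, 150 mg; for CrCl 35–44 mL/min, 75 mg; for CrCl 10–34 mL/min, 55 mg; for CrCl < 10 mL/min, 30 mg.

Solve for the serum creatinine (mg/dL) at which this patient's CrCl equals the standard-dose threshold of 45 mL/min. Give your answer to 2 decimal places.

Standard dose requires CrCl ≥ 45 mL/min.
Set (140 − 40) × 103.1 / (72 × SCr) = 45
SCr = (140 − 40) × 103.1 / (72 × 45) = 3.182 mg/dL

3.18 mg/dL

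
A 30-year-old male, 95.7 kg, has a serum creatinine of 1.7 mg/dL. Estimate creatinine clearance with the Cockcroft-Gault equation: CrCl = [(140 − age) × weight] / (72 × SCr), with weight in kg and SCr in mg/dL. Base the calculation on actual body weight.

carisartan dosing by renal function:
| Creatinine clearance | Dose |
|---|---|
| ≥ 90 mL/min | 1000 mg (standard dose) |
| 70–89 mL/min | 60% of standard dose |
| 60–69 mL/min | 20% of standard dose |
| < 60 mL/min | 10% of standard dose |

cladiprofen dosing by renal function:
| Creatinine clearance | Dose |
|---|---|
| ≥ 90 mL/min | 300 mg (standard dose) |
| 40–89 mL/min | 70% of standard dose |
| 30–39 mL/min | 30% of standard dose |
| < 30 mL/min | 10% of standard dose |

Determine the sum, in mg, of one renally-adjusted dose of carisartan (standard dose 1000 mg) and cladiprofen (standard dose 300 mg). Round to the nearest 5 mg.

810 mg

CrCl = (140 − 30) × 95.7 / (72 × 1.7) = 10527.0 / 122.40 ≈ 86.0 mL/min
CrCl ≈ 86 mL/min.
carisartan: 70–89 mL/min → 60% of 1000 mg = 600 mg.
cladiprofen: 40–89 mL/min → 70% of 300 mg = 210 mg.
Total = 600 + 210 = 810 mg.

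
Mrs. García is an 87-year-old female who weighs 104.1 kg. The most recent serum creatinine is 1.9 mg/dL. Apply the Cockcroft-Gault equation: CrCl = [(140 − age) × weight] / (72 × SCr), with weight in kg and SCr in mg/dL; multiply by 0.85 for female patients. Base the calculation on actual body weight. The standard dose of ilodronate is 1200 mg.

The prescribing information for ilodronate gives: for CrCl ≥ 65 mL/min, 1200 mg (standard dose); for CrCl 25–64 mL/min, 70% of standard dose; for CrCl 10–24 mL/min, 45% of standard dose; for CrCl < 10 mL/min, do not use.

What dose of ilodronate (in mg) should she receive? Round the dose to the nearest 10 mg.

CrCl = (140 − 87) × 104.1 / (72 × 1.9) × 0.85 = 5517.3 / 136.80 × 0.85 ≈ 34.3 mL/min
CrCl ≈ 34 mL/min → bracket 25–64 mL/min.
70% of 1200 mg = 840 mg

840 mg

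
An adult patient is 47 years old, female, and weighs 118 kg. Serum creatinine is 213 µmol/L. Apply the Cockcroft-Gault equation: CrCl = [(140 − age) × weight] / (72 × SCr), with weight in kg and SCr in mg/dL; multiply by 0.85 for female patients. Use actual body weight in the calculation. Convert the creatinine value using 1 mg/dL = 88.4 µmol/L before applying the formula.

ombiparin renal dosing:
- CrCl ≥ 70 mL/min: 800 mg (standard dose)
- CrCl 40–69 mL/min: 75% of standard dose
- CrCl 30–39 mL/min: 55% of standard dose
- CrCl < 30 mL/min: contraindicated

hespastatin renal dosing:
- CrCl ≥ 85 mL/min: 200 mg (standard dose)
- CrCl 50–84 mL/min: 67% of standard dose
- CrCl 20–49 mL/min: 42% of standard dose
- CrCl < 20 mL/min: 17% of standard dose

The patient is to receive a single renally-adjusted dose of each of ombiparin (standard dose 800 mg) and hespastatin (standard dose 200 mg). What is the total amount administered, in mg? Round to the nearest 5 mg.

735 mg

SCr = 213 / 88.4 = 2.41 mg/dL
CrCl = (140 − 47) × 118 / (72 × 2.41) × 0.85 = 10974.0 / 173.52 × 0.85 ≈ 53.8 mL/min
CrCl ≈ 54 mL/min.
ombiparin: 40–69 mL/min → 75% of 800 mg = 600 mg.
hespastatin: 50–84 mL/min → 67% of 200 mg = 134 mg.
Total = 600 + 134 = 734 mg.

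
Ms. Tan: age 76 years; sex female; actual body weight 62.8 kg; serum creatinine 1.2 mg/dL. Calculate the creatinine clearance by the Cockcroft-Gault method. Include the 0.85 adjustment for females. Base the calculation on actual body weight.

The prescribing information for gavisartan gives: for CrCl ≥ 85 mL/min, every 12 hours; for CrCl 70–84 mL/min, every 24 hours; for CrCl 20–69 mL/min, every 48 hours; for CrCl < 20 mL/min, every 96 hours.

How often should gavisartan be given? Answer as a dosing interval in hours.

every 48 hours

CrCl = (140 − 76) × 62.8 / (72 × 1.2) × 0.85 = 4019.2 / 86.40 × 0.85 ≈ 39.5 mL/min
CrCl ≈ 40 mL/min → bracket 20–69 mL/min → every 48 hours.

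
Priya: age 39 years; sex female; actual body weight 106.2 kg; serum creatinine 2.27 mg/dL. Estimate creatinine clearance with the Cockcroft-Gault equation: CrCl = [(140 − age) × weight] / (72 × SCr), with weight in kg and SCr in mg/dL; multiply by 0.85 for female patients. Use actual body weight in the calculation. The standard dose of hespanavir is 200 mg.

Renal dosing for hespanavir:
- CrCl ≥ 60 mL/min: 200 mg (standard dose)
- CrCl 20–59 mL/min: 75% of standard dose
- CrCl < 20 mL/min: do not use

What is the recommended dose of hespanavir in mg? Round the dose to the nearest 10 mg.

150 mg

CrCl = (140 − 39) × 106.2 / (72 × 2.27) × 0.85 = 10726.2 / 163.44 × 0.85 ≈ 55.8 mL/min
CrCl ≈ 56 mL/min → bracket 20–59 mL/min.
75% of 200 mg = 150 mg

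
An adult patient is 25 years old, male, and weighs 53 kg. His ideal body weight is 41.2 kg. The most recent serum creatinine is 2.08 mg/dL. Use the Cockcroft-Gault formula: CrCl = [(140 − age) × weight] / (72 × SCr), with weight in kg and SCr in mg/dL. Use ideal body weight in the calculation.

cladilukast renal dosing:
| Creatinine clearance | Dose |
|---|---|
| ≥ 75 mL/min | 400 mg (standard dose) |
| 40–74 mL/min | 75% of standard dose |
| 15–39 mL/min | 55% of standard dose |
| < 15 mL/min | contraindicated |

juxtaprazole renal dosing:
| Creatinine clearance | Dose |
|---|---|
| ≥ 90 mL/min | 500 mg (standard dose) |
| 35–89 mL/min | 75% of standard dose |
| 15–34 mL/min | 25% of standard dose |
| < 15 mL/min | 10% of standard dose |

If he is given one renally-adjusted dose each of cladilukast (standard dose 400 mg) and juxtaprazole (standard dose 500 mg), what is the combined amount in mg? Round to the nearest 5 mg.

345 mg

CrCl = (140 − 25) × 41.2 / (72 × 2.08) = 4738.0 / 149.76 ≈ 31.6 mL/min
CrCl ≈ 32 mL/min.
cladilukast: 15–39 mL/min → 55% of 400 mg = 220 mg.
juxtaprazole: 15–34 mL/min → 25% of 500 mg = 125 mg.
Total = 220 + 125 = 345 mg.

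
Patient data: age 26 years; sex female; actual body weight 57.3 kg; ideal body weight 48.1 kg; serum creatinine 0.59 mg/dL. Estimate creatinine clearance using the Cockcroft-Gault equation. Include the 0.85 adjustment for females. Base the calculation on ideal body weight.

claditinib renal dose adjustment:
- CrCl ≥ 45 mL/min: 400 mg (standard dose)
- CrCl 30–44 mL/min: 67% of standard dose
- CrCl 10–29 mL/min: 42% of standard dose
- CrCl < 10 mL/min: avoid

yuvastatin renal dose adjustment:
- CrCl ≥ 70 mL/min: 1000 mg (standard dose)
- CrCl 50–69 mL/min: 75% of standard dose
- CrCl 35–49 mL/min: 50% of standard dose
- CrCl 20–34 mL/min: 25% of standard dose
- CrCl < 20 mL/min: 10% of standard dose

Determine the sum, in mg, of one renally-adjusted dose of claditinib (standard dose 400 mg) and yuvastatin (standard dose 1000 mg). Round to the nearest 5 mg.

CrCl = (140 − 26) × 48.1 / (72 × 0.59) × 0.85 = 5483.4 / 42.48 × 0.85 ≈ 109.7 mL/min
CrCl ≈ 110 mL/min.
claditinib: ≥ 45 mL/min → 100% of 400 mg = 400 mg.
yuvastatin: ≥ 70 mL/min → 100% of 1000 mg = 1000 mg.
Total = 400 + 1000 = 1400 mg.

1400 mg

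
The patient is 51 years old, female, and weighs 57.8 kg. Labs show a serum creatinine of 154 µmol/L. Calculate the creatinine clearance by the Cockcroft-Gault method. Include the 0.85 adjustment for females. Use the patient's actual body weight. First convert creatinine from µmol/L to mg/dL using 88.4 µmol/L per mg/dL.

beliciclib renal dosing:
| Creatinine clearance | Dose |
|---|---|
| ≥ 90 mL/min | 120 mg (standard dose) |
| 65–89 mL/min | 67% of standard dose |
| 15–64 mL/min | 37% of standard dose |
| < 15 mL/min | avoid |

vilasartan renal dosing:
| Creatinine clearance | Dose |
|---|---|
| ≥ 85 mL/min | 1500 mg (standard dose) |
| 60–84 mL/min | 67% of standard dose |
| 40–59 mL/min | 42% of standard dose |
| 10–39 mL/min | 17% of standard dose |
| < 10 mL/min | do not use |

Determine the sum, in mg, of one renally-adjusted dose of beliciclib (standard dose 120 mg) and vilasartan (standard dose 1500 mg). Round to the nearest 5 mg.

300 mg

SCr = 154 / 88.4 = 1.742 mg/dL
CrCl = (140 − 51) × 57.8 / (72 × 1.742) × 0.85 = 5144.2 / 125.42 × 0.85 ≈ 34.9 mL/min
CrCl ≈ 35 mL/min.
beliciclib: 15–64 mL/min → 37% of 120 mg = 44.4 mg.
vilasartan: 10–39 mL/min → 17% of 1500 mg = 255 mg.
Total = 44.4 + 255 = 299.4 mg.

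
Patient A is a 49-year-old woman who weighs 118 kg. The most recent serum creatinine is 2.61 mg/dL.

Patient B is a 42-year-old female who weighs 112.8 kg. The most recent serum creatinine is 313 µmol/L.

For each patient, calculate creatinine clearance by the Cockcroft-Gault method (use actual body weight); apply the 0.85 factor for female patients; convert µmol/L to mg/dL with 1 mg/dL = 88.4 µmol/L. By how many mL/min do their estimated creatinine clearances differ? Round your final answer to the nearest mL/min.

12 mL/min

Patient A: CrCl = (140 − 49) × 118 / (72 × 2.61) × 0.85 = 10738.0 / 187.92 × 0.85 ≈ 48.6 mL/min
Patient B: SCr = 313 / 88.4 = 3.541 mg/dL
Patient B: CrCl = (140 − 42) × 112.8 / (72 × 3.541) × 0.85 = 11054.4 / 254.95 × 0.85 ≈ 36.9 mL/min
|48.6 − 36.9| = 11.7 mL/min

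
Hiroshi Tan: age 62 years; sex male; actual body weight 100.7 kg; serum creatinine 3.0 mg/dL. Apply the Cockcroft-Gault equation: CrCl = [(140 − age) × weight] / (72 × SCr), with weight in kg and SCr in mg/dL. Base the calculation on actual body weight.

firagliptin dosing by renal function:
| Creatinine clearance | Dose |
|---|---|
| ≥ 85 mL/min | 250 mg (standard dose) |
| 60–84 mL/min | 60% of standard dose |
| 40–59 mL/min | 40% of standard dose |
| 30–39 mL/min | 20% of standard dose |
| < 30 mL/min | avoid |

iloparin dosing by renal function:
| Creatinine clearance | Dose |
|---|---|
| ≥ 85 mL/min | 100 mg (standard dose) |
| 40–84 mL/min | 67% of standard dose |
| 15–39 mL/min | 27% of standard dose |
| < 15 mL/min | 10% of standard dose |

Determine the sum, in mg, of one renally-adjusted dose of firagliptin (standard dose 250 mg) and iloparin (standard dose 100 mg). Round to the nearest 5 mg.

CrCl = (140 − 62) × 100.7 / (72 × 3) = 7854.6 / 216.00 ≈ 36.4 mL/min
CrCl ≈ 36 mL/min.
firagliptin: 30–39 mL/min → 20% of 250 mg = 50 mg.
iloparin: 15–39 mL/min → 27% of 100 mg = 27 mg.
Total = 50 + 27 = 77 mg.

75 mg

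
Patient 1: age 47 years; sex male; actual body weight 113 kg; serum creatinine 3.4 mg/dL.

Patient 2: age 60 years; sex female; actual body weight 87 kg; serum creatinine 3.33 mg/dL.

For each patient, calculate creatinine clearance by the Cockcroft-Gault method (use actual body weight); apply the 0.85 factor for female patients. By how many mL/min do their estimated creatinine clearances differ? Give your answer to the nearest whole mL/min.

18 mL/min

Patient 1: CrCl = (140 − 47) × 113 / (72 × 3.4) = 10509.0 / 244.80 ≈ 42.9 mL/min
Patient 2: CrCl = (140 − 60) × 87 / (72 × 3.33) × 0.85 = 6960.0 / 239.76 × 0.85 ≈ 24.7 mL/min
|42.9 − 24.7| = 18.2 mL/min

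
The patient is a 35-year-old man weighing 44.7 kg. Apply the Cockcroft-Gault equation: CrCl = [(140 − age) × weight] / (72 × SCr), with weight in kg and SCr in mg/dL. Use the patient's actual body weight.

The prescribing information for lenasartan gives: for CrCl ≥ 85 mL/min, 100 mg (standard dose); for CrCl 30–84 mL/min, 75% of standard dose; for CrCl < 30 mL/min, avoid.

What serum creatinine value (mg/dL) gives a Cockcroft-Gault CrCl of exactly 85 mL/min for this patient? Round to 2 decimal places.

0.77 mg/dL

Standard dose requires CrCl ≥ 85 mL/min.
Set (140 − 35) × 44.7 / (72 × SCr) = 85
SCr = (140 − 35) × 44.7 / (72 × 85) = 0.767 mg/dL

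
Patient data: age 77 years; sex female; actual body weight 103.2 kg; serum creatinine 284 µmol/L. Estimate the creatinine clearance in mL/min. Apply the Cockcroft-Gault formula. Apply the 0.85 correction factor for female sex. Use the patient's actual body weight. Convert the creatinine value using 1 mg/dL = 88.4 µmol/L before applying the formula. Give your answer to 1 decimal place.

23.9 mL/min

SCr = 284 / 88.4 = 3.213 mg/dL
CrCl = (140 − 77) × 103.2 / (72 × 3.213) × 0.85 = 6501.6 / 231.34 × 0.85 ≈ 23.9 mL/min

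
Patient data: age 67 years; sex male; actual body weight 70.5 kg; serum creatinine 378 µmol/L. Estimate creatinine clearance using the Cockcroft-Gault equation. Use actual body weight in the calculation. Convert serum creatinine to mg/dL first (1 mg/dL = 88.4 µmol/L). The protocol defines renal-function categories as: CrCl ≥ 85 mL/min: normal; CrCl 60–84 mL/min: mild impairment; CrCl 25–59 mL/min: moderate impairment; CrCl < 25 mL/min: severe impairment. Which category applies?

severe impairment

SCr = 378 / 88.4 = 4.276 mg/dL
CrCl = (140 − 67) × 70.5 / (72 × 4.276) = 5146.5 / 307.87 ≈ 16.7 mL/min
17 mL/min falls in the 'severe impairment' range.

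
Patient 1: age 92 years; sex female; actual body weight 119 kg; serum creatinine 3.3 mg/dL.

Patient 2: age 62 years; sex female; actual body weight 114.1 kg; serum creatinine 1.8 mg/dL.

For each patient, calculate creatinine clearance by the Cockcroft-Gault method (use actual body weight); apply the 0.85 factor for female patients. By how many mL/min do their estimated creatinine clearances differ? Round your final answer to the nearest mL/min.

38 mL/min

Patient 1: CrCl = (140 − 92) × 119 / (72 × 3.3) × 0.85 = 5712.0 / 237.60 × 0.85 ≈ 20.4 mL/min
Patient 2: CrCl = (140 − 62) × 114.1 / (72 × 1.8) × 0.85 = 8899.8 / 129.60 × 0.85 ≈ 58.4 mL/min
|20.4 − 58.4| = 38.0 mL/min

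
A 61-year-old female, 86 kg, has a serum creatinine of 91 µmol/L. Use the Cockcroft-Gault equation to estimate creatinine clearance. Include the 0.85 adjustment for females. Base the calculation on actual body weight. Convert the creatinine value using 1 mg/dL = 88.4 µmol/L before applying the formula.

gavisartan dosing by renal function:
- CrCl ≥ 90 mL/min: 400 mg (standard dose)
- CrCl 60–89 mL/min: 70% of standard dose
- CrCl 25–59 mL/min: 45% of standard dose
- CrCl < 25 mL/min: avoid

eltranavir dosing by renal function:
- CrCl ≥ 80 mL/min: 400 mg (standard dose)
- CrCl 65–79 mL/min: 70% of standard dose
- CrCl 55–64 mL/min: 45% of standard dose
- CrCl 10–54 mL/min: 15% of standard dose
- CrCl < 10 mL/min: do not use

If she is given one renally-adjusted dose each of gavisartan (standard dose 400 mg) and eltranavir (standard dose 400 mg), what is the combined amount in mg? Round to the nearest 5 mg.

560 mg

SCr = 91 / 88.4 = 1.029 mg/dL
CrCl = (140 − 61) × 86 / (72 × 1.029) × 0.85 = 6794.0 / 74.09 × 0.85 ≈ 77.9 mL/min
CrCl ≈ 78 mL/min.
gavisartan: 60–89 mL/min → 70% of 400 mg = 280 mg.
eltranavir: 65–79 mL/min → 70% of 400 mg = 280 mg.
Total = 280 + 280 = 560 mg.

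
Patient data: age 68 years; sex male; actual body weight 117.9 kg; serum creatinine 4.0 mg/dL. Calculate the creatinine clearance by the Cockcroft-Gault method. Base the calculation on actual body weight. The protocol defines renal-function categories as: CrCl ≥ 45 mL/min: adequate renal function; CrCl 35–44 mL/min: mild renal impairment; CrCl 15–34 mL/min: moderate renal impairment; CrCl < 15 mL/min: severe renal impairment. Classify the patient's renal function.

CrCl = (140 − 68) × 117.9 / (72 × 4) = 8488.8 / 288.00 ≈ 29.5 mL/min
29 mL/min falls in the 'moderate renal impairment' range.

moderate renal impairment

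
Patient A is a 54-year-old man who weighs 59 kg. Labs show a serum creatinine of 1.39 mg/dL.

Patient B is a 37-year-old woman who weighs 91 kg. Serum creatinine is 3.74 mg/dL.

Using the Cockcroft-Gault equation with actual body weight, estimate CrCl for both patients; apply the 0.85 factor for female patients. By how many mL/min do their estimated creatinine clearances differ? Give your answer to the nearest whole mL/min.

Patient A: CrCl = (140 − 54) × 59 / (72 × 1.39) = 5074.0 / 100.08 ≈ 50.7 mL/min
Patient B: CrCl = (140 − 37) × 91 / (72 × 3.74) × 0.85 = 9373.0 / 269.28 × 0.85 ≈ 29.6 mL/min
|50.7 − 29.6| = 21.1 mL/min

21 mL/min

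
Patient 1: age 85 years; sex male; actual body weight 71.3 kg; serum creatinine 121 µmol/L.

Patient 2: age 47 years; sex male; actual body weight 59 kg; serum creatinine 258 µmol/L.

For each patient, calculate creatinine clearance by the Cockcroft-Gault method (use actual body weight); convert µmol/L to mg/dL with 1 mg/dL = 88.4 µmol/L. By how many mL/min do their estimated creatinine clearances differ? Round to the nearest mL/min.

Patient 1: SCr = 121 / 88.4 = 1.369 mg/dL
Patient 1: CrCl = (140 − 85) × 71.3 / (72 × 1.369) = 3921.5 / 98.57 ≈ 39.8 mL/min
Patient 2: SCr = 258 / 88.4 = 2.919 mg/dL
Patient 2: CrCl = (140 − 47) × 59 / (72 × 2.919) = 5487.0 / 210.17 ≈ 26.1 mL/min
|39.8 − 26.1| = 13.7 mL/min

14 mL/min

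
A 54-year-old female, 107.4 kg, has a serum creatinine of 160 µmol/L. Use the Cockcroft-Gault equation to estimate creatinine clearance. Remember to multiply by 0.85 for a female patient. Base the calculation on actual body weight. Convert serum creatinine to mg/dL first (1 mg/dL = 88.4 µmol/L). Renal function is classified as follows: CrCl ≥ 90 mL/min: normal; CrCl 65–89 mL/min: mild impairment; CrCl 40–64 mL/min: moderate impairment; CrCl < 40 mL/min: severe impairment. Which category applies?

SCr = 160 / 88.4 = 1.81 mg/dL
CrCl = (140 − 54) × 107.4 / (72 × 1.81) × 0.85 = 9236.4 / 130.32 × 0.85 ≈ 60.2 mL/min
60 mL/min falls in the 'moderate impairment' range.

moderate impairment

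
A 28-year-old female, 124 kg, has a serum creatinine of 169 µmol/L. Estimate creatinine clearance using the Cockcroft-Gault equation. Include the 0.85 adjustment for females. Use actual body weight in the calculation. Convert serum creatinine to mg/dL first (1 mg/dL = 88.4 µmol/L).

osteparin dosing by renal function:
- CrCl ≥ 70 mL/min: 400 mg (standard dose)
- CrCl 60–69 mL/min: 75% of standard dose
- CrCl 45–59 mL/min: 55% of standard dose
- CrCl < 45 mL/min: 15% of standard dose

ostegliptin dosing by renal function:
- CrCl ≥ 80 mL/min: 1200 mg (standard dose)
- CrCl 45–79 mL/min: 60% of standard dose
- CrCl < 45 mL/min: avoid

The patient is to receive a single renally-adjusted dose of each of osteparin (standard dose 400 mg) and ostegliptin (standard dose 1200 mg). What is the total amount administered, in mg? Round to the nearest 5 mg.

SCr = 169 / 88.4 = 1.912 mg/dL
CrCl = (140 − 28) × 124 / (72 × 1.912) × 0.85 = 13888.0 / 137.66 × 0.85 ≈ 85.8 mL/min
CrCl ≈ 86 mL/min.
osteparin: ≥ 70 mL/min → 100% of 400 mg = 400 mg.
ostegliptin: ≥ 80 mL/min → 100% of 1200 mg = 1200 mg.
Total = 400 + 1200 = 1600 mg.

1600 mg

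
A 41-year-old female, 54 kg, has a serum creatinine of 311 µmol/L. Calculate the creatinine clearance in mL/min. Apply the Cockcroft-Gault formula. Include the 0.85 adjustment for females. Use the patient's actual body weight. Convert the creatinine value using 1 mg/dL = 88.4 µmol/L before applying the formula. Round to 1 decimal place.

SCr = 311 / 88.4 = 3.518 mg/dL
CrCl = (140 − 41) × 54 / (72 × 3.518) × 0.85 = 5346.0 / 253.30 × 0.85 ≈ 17.9 mL/min

17.9 mL/min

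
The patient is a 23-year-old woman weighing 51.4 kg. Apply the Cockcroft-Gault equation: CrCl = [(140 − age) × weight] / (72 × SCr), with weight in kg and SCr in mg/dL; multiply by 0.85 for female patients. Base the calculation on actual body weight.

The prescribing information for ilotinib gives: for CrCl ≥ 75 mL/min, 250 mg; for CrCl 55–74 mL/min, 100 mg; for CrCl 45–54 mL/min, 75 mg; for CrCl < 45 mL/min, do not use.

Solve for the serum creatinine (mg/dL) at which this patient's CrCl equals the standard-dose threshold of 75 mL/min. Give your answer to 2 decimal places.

Standard dose requires CrCl ≥ 75 mL/min.
Set (140 − 23) × 51.4 × 0.85 / (72 × SCr) = 75
SCr = (140 − 23) × 51.4 × 0.85 / (72 × 75) = 0.947 mg/dL

0.95 mg/dL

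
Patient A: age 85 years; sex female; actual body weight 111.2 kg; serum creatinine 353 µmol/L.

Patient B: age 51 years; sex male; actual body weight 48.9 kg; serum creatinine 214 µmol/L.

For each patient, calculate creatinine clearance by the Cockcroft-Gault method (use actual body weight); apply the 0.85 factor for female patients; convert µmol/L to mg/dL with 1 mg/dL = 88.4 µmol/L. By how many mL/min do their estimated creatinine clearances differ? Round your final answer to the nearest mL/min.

7 mL/min

Patient A: SCr = 353 / 88.4 = 3.993 mg/dL
Patient A: CrCl = (140 − 85) × 111.2 / (72 × 3.993) × 0.85 = 6116.0 / 287.50 × 0.85 ≈ 18.1 mL/min
Patient B: SCr = 214 / 88.4 = 2.421 mg/dL
Patient B: CrCl = (140 − 51) × 48.9 / (72 × 2.421) = 4352.1 / 174.31 ≈ 25.0 mL/min
|18.1 − 25.0| = 6.9 mL/min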